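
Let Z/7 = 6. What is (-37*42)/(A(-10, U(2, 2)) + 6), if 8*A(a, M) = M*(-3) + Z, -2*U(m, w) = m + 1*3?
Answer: -8288/65 ≈ -127.51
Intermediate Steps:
Z = 42 (Z = 7*6 = 42)
U(m, w) = -3/2 - m/2 (U(m, w) = -(m + 1*3)/2 = -(m + 3)/2 = -(3 + m)/2 = -3/2 - m/2)
A(a, M) = 21/4 - 3*M/8 (A(a, M) = (M*(-3) + 42)/8 = (-3*M + 42)/8 = (42 - 3*M)/8 = 21/4 - 3*M/8)
(-37*42)/(A(-10, U(2, 2)) + 6) = (-37*42)/((21/4 - 3*(-3/2 - 1/2*2)/8) + 6) = -1554/((21/4 - 3*(-3/2 - 1)/8) + 6) = -1554/((21/4 - 3/8*(-5/2)) + 6) = -1554/((21/4 + 15/16) + 6) = -1554/(99/16 + 6) = -1554/195/16 = -1554*16/195 = -8288/65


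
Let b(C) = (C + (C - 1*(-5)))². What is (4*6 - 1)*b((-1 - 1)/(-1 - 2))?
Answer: 8303/9 ≈ 922.56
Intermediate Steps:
b(C) = (5 + 2*C)² (b(C) = (C + (C + 5))² = (C + (5 + C))² = (5 + 2*C)²)
(4*6 - 1)*b((-1 - 1)/(-1 - 2)) = (4*6 - 1)*(5 + 2*((-1 - 1)/(-1 - 2)))² = (24 - 1)*(5 + 2*(-2/(-3)))² = 23*(5 + 2*(-2*(-⅓)))² = 23*(5 + 2*(⅔))² = 23*(5 + 4/3)² = 23*(19/3)² = 23*(361/9) = 8303/9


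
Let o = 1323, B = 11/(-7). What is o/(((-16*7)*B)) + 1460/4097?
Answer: 5677291/721072 ≈ 7.8734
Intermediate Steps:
B = -11/7 (B = 11*(-⅐) = -11/7 ≈ -1.5714)
o/(((-16*7)*B)) + 1460/4097 = 1323/((-16*7*(-11/7))) + 1460/4097 = 1323/((-112*(-11/7))) + 1460*(1/4097) = 1323/176 + 1460/4097 = 5677291/721072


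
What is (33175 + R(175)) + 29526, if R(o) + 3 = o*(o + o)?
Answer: 123948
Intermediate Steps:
R(o) = -3 + 2*o² (R(o) = -3 + o*(o + o) = -3 + o*(2*o) = -3 + 2*o²)
(33175 + R(175)) + 29526 = (33175 + (-3 + 2*175²)) + 29526 = (33175 + (-3 + 2*30625)) + 29526 = (33175 + (-3 + 61250)) + 29526 = (33175 + 61247) + 29526 = 94422 + 29526 = 123948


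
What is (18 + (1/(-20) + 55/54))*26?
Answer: 133159/270 ≈ 493.18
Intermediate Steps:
(18 + (1/(-20) + 55/54))*26 = (18 + (1*(-1/20) + 55*(1/54)))*26 = (18 + (-1/20 + 55/54))*26 = (18 + 523/540)*26 = (10243/540)*26 = 133159/270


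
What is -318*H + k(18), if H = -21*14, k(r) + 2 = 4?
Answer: 93494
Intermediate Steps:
k(r) = 2 (k(r) = -2 + 4 = 2)
H = -294
-318*H + k(18) = -318*(-294) + 2 = 93492 + 2 = 93494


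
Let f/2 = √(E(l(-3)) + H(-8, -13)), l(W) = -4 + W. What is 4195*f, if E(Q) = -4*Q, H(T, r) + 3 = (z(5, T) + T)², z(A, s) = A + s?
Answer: 8390*√146 ≈ 1.0138e+5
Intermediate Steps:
H(T, r) = -3 + (5 + 2*T)² (H(T, r) = -3 + ((5 + T) + T)² = -3 + (5 + 2*T)²)
f = 2*√146 (f = 2*√(-4*(-4 - 3) + (-3 + (5 + 2*(-8))²)) = 2*√(-4*(-7) + (-3 + (5 - 16)²)) = 2*√(28 + (-3 + (-11)²)) = 2*√(28 + (-3 + 121)) = 2*√(28 + 118) = 2*√146 ≈ 24.166)
4195*f = 4195*(2*√146) = 8390*√146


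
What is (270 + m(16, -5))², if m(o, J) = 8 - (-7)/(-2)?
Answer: 301401/4 ≈ 75350.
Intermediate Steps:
m(o, J) = 9/2 (m(o, J) = 8 - (-7)*(-1)/2 = 8 - 1*7/2 = 8 - 7/2 = 9/2)
(270 + m(16, -5))² = (270 + 9/2)² = (549/2)² = 301401/4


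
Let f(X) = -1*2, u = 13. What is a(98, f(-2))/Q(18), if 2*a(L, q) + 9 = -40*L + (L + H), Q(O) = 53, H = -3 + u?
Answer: -3821/106 ≈ -36.047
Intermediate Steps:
H = 10 (H = -3 + 13 = 10)
f(X) = -2
a(L, q) = ½ - 39*L/2 (a(L, q) = -9/2 + (-40*L + (L + 10))/2 = -9/2 + (-40*L + (10 + L))/2 = -9/2 + (10 - 39*L)/2 = -9/2 + (5 - 39*L/2) = ½ - 39*L/2)
a(98, f(-2))/Q(18) = (½ - 39/2*98)/53 = (½ - 1911)*(1/53) = -3821/2*1/53 = -3821/106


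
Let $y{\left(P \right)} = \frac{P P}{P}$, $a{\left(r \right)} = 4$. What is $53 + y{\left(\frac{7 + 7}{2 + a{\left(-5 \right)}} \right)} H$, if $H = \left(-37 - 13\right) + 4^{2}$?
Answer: $- \frac{79}{3} \approx -26.333$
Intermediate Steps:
$H = -34$ ($H = -50 + 16 = -34$)
$y{\left(P \right)} = P$ ($y{\left(P \right)} = \frac{P^{2}}{P} = P$)
$53 + y{\left(\frac{7 + 7}{2 + a{\left(-5 \right)}} \right)} H = 53 + \frac{7 + 7}{2 + 4} \left(-34\right) = 53 + \frac{14}{6} \left(-34\right) = 53 + 14 \cdot \frac{1}{6} \left(-34\right) = 53 + \frac{7}{3} \left(-34\right) = 53 - \frac{238}{3} = - \frac{79}{3}$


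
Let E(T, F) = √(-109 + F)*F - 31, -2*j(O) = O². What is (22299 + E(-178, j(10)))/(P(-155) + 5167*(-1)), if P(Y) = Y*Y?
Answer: 11134/9429 - 25*I*√159/9429 ≈ 1.1808 - 0.033433*I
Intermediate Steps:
P(Y) = Y²
j(O) = -O²/2
E(T, F) = -31 + F*√(-109 + F) (E(T, F) = F*√(-109 + F) - 31 = -31 + F*√(-109 + F))
(22299 + E(-178, j(10)))/(P(-155) + 5167*(-1)) = (22299 + (-31 + (-½*10²)*√(-109 - ½*10²)))/((-155)² + 5167*(-1)) = (22299 + (-31 + (-½*100)*√(-109 - ½*100)))/(24025 - 5167) = (22299 + (-31 - 50*√(-109 - 50)))/18858 = (22299 + (-31 - 50*I*√159))*(1/18858) = (22268 - 50*I*√159)*(1/18858) = 11134/9429 - 25*I*√159/9429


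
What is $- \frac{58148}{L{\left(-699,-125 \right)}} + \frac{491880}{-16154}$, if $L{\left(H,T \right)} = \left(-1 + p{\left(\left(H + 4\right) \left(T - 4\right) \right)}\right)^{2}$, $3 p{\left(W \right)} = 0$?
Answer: $- \frac{469907336}{8077} \approx -58178.0$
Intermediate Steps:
$p{\left(W \right)} = 0$ ($p{\left(W \right)} = \frac{1}{3} \cdot 0 = 0$)
$L{\left(H,T \right)} = 1$ ($L{\left(H,T \right)} = \left(-1 + 0\right)^{2} = \left(-1\right)^{2} = 1$)
$- \frac{58148}{L{\left(-699,-125 \right)}} + \frac{491880}{-16154} = - \frac{58148}{1} + \frac{491880}{-16154} = \left(-58148\right) 1 + 491880 \left(- \frac{1}{16154}\right) = -58148 - \frac{245940}{8077} = - \frac{469907336}{8077}$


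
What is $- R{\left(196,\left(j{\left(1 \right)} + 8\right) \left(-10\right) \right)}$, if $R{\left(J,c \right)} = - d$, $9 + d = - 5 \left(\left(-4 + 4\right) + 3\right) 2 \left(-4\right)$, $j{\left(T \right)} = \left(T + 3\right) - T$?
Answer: $111$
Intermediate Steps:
$j{\left(T \right)} = 3$ ($j{\left(T \right)} = \left(3 + T\right) - T = 3$)
$d = 111$ ($d = -9 + - 5 \left(\left(-4 + 4\right) + 3\right) 2 \left(-4\right) = -9 + - 5 \left(0 + 3\right) 2 \left(-4\right) = -9 + \left(-5\right) 3 \cdot 2 \left(-4\right) = -9 + \left(-15\right) 2 \left(-4\right) = -9 - -120 = -9 + 120 = 111$)
$R{\left(J,c \right)} = -111$ ($R{\left(J,c \right)} = \left(-1\right) 111 = -111$)
$- R{\left(196,\left(j{\left(1 \right)} + 8\right) \left(-10\right) \right)} = \left(-1\right) \left(-111\right) = 111$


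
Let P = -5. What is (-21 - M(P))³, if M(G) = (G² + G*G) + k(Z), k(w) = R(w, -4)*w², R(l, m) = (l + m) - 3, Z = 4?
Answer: -12167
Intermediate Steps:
R(l, m) = -3 + l + m
k(w) = w²*(-7 + w) (k(w) = (-3 + w - 4)*w² = (-7 + w)*w² = w²*(-7 + w))
M(G) = -48 + 2*G² (M(G) = (G² + G*G) + 4²*(-7 + 4) = (G² + G²) + 16*(-3) = 2*G² - 48 = -48 + 2*G²)
(-21 - M(P))³ = (-21 - (-48 + 2*(-5)²))³ = (-21 - (-48 + 2*25))³ = (-21 - (-48 + 50))³ = (-21 - 1*2)³ = (-21 - 2)³ = (-23)³ = -12167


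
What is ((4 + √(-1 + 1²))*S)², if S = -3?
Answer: 144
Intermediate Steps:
((4 + √(-1 + 1²))*S)² = ((4 + √(-1 + 1²))*(-3))² = ((4 + √(-1 + 1))*(-3))² = ((4 + √0)*(-3))² = ((4 + 0)*(-3))² = (4*(-3))² = (-12)² = 144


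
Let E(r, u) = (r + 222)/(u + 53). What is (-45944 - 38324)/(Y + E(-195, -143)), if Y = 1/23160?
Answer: 1951646880/6947 ≈ 2.8093e+5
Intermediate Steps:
Y = 1/23160 ≈ 4.3178e-5
E(r, u) = (222 + r)/(53 + u)
(-45944 - 38324)/(Y + E(-195, -143)) = (-45944 - 38324)/(1/23160 + (222 - 195)/(53 - 143)) = -84268/(1/23160 + 27/(-90)) = -84268/(1/23160 - 1/90*27) = -84268/(1/23160 - 3/10) = -84268/(-6947/23160) = -84268*(-23160/6947) = 1951646880/6947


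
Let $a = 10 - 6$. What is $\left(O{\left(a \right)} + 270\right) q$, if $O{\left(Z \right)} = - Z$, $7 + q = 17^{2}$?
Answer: $75012$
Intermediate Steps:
$q = 282$ ($q = -7 + 17^{2} = -7 + 289 = 282$)
$a = 4$ ($a = 10 - 6 = 4$)
$\left(O{\left(a \right)} + 270\right) q = \left(\left(-1\right) 4 + 270\right) 282 = \left(-4 + 270\right) 282 = 266 \cdot 282 = 75012$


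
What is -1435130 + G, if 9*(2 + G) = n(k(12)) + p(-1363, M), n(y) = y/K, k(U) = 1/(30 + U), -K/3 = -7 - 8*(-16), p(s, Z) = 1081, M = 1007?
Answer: -196903721323/137214 ≈ -1.4350e+6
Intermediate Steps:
K = -363 (K = -3*(-7 - 8*(-16)) = -3*(-7 + 128) = -3*121 = -363)
n(y) = -y/363 (n(y) = y/(-363) = y*(-1/363) = -y/363)
G = 16206497/137214 (G = -2 + (-1/(363*(30 + 12)) + 1081)/9 = -2 + (-1/363/42 + 1081)/9 = -2 + (-1/363*1/42 + 1081)/9 = -2 + (-1/15246 + 1081)/9 = -2 + (⅑)*(16480925/15246) = -2 + 16480925/137214 = 16206497/137214 ≈ 118.11)
-1435130 + G = -1435130 + 16206497/137214 = -196903721323/137214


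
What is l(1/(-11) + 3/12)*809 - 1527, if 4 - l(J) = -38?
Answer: 32451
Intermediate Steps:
l(J) = 42 (l(J) = 4 - 1*(-38) = 4 + 38 = 42)
l(1/(-11) + 3/12)*809 - 1527 = 42*809 - 1527 = 33978 - 1527 = 32451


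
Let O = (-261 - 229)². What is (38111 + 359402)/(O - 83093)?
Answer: 397513/157007 ≈ 2.5318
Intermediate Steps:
O = 240100 (O = (-490)² = 240100)
(38111 + 359402)/(O - 83093) = (38111 + 359402)/(240100 - 83093) = 397513/157007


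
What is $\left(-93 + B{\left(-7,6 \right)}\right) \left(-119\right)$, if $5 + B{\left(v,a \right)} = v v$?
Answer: $5831$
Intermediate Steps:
$B{\left(v,a \right)} = -5 + v^{2}$ ($B{\left(v,a \right)} = -5 + v v = -5 + v^{2}$)
$\left(-93 + B{\left(-7,6 \right)}\right) \left(-119\right) = \left(-93 - \left(5 - \left(-7\right)^{2}\right)\right) \left(-119\right) = \left(-93 + \left(-5 + 49\right)\right) \left(-119\right) = \left(-93 + 44\right) \left(-119\right) = \left(-49\right) \left(-119\right) = 5831$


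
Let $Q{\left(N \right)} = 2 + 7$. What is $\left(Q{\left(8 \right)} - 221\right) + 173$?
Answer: $-39$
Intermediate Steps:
$Q{\left(N \right)} = 9$
$\left(Q{\left(8 \right)} - 221\right) + 173 = \left(9 - 221\right) + 173 = -212 + 173 = -39$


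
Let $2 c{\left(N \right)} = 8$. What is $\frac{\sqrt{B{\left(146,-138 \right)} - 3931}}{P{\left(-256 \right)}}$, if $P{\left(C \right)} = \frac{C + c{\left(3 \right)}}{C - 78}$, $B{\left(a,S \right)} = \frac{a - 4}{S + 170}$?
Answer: $\frac{835 i \sqrt{2513}}{504} \approx 83.052 i$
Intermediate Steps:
$c{\left(N \right)} = 4$ ($c{\left(N \right)} = \frac{1}{2} \cdot 8 = 4$)
$B{\left(a,S \right)} = \frac{-4 + a}{170 + S}$
$P{\left(C \right)} = \frac{4 + C}{-78 + C}$ ($P{\left(C \right)} = \frac{C + 4}{C - 78} = \frac{4 + C}{-78 + C}$)
$\frac{\sqrt{B{\left(146,-138 \right)} - 3931}}{P{\left(-256 \right)}} = \frac{\sqrt{\frac{-4 + 146}{170 - 138} - 3931}}{\frac{1}{-78 - 256} \left(4 - 256\right)} = \frac{\sqrt{\frac{1}{32} \cdot 142 - 3931}}{\frac{1}{-334} \left(-252\right)} = \frac{\sqrt{\frac{1}{32} \cdot 142 - 3931}}{\left(- \frac{1}{334}\right) \left(-252\right)} = \frac{\sqrt{\frac{71}{16} - 3931}}{\frac{126}{167}} = \sqrt{- \frac{62825}{16}} \cdot \frac{167}{126} = \frac{5 i \sqrt{2513}}{4} \cdot \frac{167}{126} = \frac{835 i \sqrt{2513}}{504}$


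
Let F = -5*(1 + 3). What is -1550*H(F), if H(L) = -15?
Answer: 23250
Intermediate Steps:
F = -20 (F = -5*4 = -20)
-1550*H(F) = -1550*(-15) = 23250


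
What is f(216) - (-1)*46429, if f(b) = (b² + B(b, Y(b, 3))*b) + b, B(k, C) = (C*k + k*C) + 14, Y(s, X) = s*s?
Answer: 4353660997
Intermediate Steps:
Y(s, X) = s²
B(k, C) = 14 + 2*C*k (B(k, C) = (C*k + C*k) + 14 = 2*C*k + 14 = 14 + 2*C*k)
f(b) = b + b² + b*(14 + 2*b³) (f(b) = (b² + (14 + 2*b²*b)*b) + b = (b² + (14 + 2*b³)*b) + b = (b² + b*(14 + 2*b³)) + b = b + b² + b*(14 + 2*b³))
f(216) - (-1)*46429 = 216*(15 + 216 + 2*216³) - (-1)*46429 = 216*(15 + 216 + 2*10077696) - 1*(-46429) = 216*(15 + 216 + 20155392) + 46429 = 216*20155623 + 46429 = 4353614568 + 46429 = 4353660997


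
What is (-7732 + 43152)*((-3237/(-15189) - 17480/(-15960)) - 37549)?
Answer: -243378880580/183 ≈ -1.3299e+9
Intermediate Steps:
(-7732 + 43152)*((-3237/(-15189) - 17480/(-15960)) - 37549) = 35420*((-3237*(-1/15189) - 17480*(-1/15960)) - 37549) = 35420*((13/61 + 23/21) - 37549) = 35420*(1676/1281 - 37549) = 35420*(-48098593/1281) = -243378880580/183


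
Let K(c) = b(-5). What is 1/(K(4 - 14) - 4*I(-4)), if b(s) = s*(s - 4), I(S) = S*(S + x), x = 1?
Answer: -⅓ ≈ -0.33333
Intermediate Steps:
I(S) = S*(1 + S) (I(S) = S*(S + 1) = S*(1 + S))
b(s) = s*(-4 + s)
K(c) = 45 (K(c) = -5*(-4 - 5) = -5*(-9) = 45)
1/(K(4 - 14) - 4*I(-4)) = 1/(45 - (-16)*(1 - 4)) = 1/(45 - (-16)*(-3)) = 1/(45 - 4*12) = 1/(45 - 48) = 1/(-3) = -⅓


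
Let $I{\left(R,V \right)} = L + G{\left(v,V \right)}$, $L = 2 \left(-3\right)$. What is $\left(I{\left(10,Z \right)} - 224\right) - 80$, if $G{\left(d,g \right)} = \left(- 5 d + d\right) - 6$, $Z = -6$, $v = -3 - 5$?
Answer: $-284$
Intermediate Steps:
$v = -8$
$G{\left(d,g \right)} = -6 - 4 d$ ($G{\left(d,g \right)} = - 4 d - 6 = -6 - 4 d$)
$L = -6$
$I{\left(R,V \right)} = 20$ ($I{\left(R,V \right)} = -6 - -26 = -6 + \left(-6 + 32\right) = -6 + 26 = 20$)
$\left(I{\left(10,Z \right)} - 224\right) - 80 = \left(20 - 224\right) - 80 = -204 - 80 = -284$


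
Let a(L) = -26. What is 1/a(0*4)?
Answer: -1/26 ≈ -0.038462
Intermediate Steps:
1/a(0*4) = 1/(-26) = -1/26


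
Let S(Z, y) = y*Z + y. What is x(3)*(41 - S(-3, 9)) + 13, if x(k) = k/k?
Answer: 72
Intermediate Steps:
S(Z, y) = y + Z*y (S(Z, y) = Z*y + y = y + Z*y)
x(k) = 1
x(3)*(41 - S(-3, 9)) + 13 = 1*(41 - 9*(1 - 3)) + 13 = 1*(41 - 9*(-2)) + 13 = 1*(41 - 1*(-18)) + 13 = 1*(41 + 18) + 13 = 1*59 + 13 = 59 + 13 = 72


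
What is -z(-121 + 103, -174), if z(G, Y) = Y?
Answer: 174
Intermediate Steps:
-z(-121 + 103, -174) = -1*(-174) = 174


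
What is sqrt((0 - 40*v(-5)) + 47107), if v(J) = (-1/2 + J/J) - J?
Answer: sqrt(46887) ≈ 216.53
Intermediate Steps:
v(J) = 1/2 - J (v(J) = (-1*1/2 + 1) - J = (-1/2 + 1) - J = 1/2 - J)
sqrt((0 - 40*v(-5)) + 47107) = sqrt((0 - 40*(1/2 - 1*(-5))) + 47107) = sqrt((0 - 40*(1/2 + 5)) + 47107) = sqrt((0 - 40*11/2) + 47107) = sqrt((0 - 220) + 47107) = sqrt(-220 + 47107) = sqrt(46887)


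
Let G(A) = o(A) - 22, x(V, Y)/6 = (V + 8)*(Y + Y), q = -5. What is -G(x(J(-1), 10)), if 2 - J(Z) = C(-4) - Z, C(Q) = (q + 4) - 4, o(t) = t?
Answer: -1658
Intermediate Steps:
C(Q) = -5 (C(Q) = (-5 + 4) - 4 = -1 - 4 = -5)
J(Z) = 7 + Z (J(Z) = 2 - (-5 - Z) = 2 + (5 + Z) = 7 + Z)
x(V, Y) = 12*Y*(8 + V) (x(V, Y) = 6*((V + 8)*(Y + Y)) = 6*((8 + V)*(2*Y)) = 6*(2*Y*(8 + V)) = 12*Y*(8 + V))
G(A) = -22 + A (G(A) = A - 22 = -22 + A)
-G(x(J(-1), 10)) = -(-22 + 12*10*(8 + (7 - 1))) = -(-22 + 12*10*(8 + 6)) = -(-22 + 12*10*14) = -(-22 + 1680) = -1*1658 = -1658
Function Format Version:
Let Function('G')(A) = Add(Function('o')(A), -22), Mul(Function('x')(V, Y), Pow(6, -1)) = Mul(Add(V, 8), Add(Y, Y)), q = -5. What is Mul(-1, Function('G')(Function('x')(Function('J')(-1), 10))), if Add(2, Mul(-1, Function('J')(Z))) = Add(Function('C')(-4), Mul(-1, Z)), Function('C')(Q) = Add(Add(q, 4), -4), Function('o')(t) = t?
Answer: -1658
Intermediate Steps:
Function('C')(Q) = -5 (Function('C')(Q) = Add(Add(-5, 4), -4) = Add(-1, -4) = -5)
Function('J')(Z) = Add(7, Z) (Function('J')(Z) = Add(2, Mul(-1, Add(-5, Mul(-1, Z)))) = Add(2, Add(5, Z)) = Add(7, Z))
Function('x')(V, Y) = Mul(12, Y, Add(8, V)) (Function('x')(V, Y) = Mul(6, Mul(Add(V, 8), Add(Y, Y))) = Mul(6, Mul(Add(8, V), Mul(2, Y))) = Mul(6, Mul(2, Y, Add(8, V))) = Mul(12, Y, Add(8, V)))
Function('G')(A) = Add(-22, A) (Function('G')(A) = Add(A, -22) = Add(-22, A))
Mul(-1, Function('G')(Function('x')(Function('J')(-1), 10))) = Mul(-1, Add(-22, Mul(12, 10, Add(8, Add(7, -1))))) = Mul(-1, Add(-22, Mul(12, 10, Add(8, 6)))) = Mul(-1, Add(-22, Mul(12, 10, 14))) = Mul(-1, Add(-22, 1680)) = Mul(-1, 1658) = -1658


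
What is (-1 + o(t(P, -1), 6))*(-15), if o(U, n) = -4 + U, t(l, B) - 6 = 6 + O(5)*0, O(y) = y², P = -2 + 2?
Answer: -105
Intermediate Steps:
P = 0
t(l, B) = 12 (t(l, B) = 6 + (6 + 5²*0) = 6 + (6 + 25*0) = 6 + (6 + 0) = 6 + 6 = 12)
(-1 + o(t(P, -1), 6))*(-15) = (-1 + (-4 + 12))*(-15) = (-1 + 8)*(-15) = 7*(-15) = -105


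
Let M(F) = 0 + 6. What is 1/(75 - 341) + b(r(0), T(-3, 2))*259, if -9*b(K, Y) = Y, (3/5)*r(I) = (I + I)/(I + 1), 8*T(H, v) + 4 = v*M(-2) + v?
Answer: -172253/4788 ≈ -35.976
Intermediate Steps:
M(F) = 6
T(H, v) = -½ + 7*v/8 (T(H, v) = -½ + (v*6 + v)/8 = -½ + (6*v + v)/8 = -½ + (7*v)/8 = -½ + 7*v/8)
r(I) = 10*I/(3*(1 + I)) (r(I) = 5*((I + I)/(I + 1))/3 = 5*((2*I)/(1 + I))/3 = 5*(2*I/(1 + I))/3 = 10*I/(3*(1 + I)))
b(K, Y) = -Y/9
1/(75 - 341) + b(r(0), T(-3, 2))*259 = 1/(75 - 341) - (-½ + (7/8)*2)/9*259 = 1/(-266) - (-½ + 7/4)/9*259 = -1/266 - ⅑*5/4*259 = -1/266 - 5/36*259 = -1/266 - 1295/36 = -172253/4788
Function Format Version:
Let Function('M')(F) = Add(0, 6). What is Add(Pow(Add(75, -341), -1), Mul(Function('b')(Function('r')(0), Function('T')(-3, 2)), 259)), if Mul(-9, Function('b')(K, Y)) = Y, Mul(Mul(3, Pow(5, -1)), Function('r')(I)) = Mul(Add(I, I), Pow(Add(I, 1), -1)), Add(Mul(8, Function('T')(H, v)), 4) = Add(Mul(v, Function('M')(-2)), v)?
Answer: Rational(-172253, 4788) ≈ -35.976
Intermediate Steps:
Function('M')(F) = 6
Function('T')(H, v) = Add(Rational(-1, 2), Mul(Rational(7, 8), v)) (Function('T')(H, v) = Add(Rational(-1, 2), Mul(Rational(1, 8), Add(Mul(v, 6), v))) = Add(Rational(-1, 2), Mul(Rational(1, 8), Add(Mul(6, v), v))) = Add(Rational(-1, 2), Mul(Rational(1, 8), Mul(7, v))) = Add(Rational(-1, 2), Mul(Rational(7, 8), v)))
Function('r')(I) = Mul(Rational(10, 3), I, Pow(Add(1, I), -1)) (Function('r')(I) = Mul(Rational(5, 3), Mul(Add(I, I), Pow(Add(I, 1), -1))) = Mul(Rational(5, 3), Mul(Mul(2, I), Pow(Add(1, I), -1))) = Mul(Rational(5, 3), Mul(2, I, Pow(Add(1, I), -1))) = Mul(Rational(10, 3), I, Pow(Add(1, I), -1)))
Function('b')(K, Y) = Mul(Rational(-1, 9), Y)
Add(Pow(Add(75, -341), -1), Mul(Function('b')(Function('r')(0), Function('T')(-3, 2)), 259)) = Add(Pow(Add(75, -341), -1), Mul(Mul(Rational(-1, 9), Add(Rational(-1, 2), Mul(Rational(7, 8), 2))), 259)) = Add(Pow(-266, -1), Mul(Mul(Rational(-1, 9), Add(Rational(-1, 2), Rational(7, 4))), 259)) = Add(Rational(-1, 266), Mul(Mul(Rational(-1, 9), Rational(5, 4)), 259)) = Add(Rational(-1, 266), Mul(Rational(-5, 36), 259)) = Add(Rational(-1, 266), Rational(-1295, 36)) = Rational(-172253, 4788)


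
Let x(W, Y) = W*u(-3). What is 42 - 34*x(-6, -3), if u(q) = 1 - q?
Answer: 858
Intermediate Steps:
x(W, Y) = 4*W (x(W, Y) = W*(1 - 1*(-3)) = W*(1 + 3) = W*4 = 4*W)
42 - 34*x(-6, -3) = 42 - 136*(-6) = 42 - 34*(-24) = 42 + 816 = 858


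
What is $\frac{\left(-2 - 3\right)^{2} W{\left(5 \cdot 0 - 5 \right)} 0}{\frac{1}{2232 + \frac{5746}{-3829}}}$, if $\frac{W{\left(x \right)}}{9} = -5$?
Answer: $0$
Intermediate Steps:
$W{\left(x \right)} = -45$ ($W{\left(x \right)} = 9 \left(-5\right) = -45$)
$\frac{\left(-2 - 3\right)^{2} W{\left(5 \cdot 0 - 5 \right)} 0}{\frac{1}{2232 + \frac{5746}{-3829}}} = \frac{\left(-2 - 3\right)^{2} \left(-45\right) 0}{\frac{1}{2232 + \frac{5746}{-3829}}} = \frac{\left(-5\right)^{2} \left(-45\right) 0}{\frac{1}{2232 + 5746 \left(- \frac{1}{3829}\right)}} = \frac{25 \left(-45\right) 0}{\frac{1}{2232 - \frac{5746}{3829}}} = \frac{\left(-1125\right) 0}{\frac{1}{\frac{8540582}{3829}}} = \frac{0}{\frac{3829}{8540582}} = 0 \cdot \frac{8540582}{3829} = 0$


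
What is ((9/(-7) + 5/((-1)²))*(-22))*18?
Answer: -10296/7 ≈ -1470.9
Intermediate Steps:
((9/(-7) + 5/((-1)²))*(-22))*18 = ((9*(-⅐) + 5/1)*(-22))*18 = ((-9/7 + 5*1)*(-22))*18 = ((-9/7 + 5)*(-22))*18 = ((26/7)*(-22))*18 = -572/7*18 = -10296/7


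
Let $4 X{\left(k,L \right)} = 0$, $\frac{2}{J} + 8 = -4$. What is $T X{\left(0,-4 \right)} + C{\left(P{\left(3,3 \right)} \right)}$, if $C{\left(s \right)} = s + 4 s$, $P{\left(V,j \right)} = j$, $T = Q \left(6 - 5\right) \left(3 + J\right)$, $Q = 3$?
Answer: $15$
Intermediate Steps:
$J = - \frac{1}{6}$ ($J = \frac{2}{-8 - 4} = \frac{2}{-12} = 2 \left(- \frac{1}{12}\right) = - \frac{1}{6} \approx -0.16667$)
$X{\left(k,L \right)} = 0$ ($X{\left(k,L \right)} = \frac{1}{4} \cdot 0 = 0$)
$T = \frac{17}{2}$ ($T = 3 \left(6 - 5\right) \left(3 - \frac{1}{6}\right) = 3 \cdot 1 \cdot \frac{17}{6} = 3 \cdot \frac{17}{6} = \frac{17}{2} \approx 8.5$)
$C{\left(s \right)} = 5 s$
$T X{\left(0,-4 \right)} + C{\left(P{\left(3,3 \right)} \right)} = \frac{17}{2} \cdot 0 + 5 \cdot 3 = 0 + 15 = 15$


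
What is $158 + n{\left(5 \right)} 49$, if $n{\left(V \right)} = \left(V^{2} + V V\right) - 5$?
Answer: $2363$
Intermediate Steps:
$n{\left(V \right)} = -5 + 2 V^{2}$ ($n{\left(V \right)} = \left(V^{2} + V^{2}\right) - 5 = 2 V^{2} - 5 = -5 + 2 V^{2}$)
$158 + n{\left(5 \right)} 49 = 158 + \left(-5 + 2 \cdot 5^{2}\right) 49 = 158 + \left(-5 + 2 \cdot 25\right) 49 = 158 + \left(-5 + 50\right) 49 = 158 + 45 \cdot 49 = 158 + 2205 = 2363$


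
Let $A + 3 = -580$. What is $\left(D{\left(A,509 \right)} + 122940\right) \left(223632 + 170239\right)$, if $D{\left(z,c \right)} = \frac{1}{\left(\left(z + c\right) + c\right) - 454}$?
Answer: $\frac{920027120189}{19} \approx 4.8422 \cdot 10^{10}$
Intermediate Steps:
$A = -583$ ($A = -3 - 580 = -583$)
$D{\left(z,c \right)} = \frac{1}{-454 + z + 2 c}$ ($D{\left(z,c \right)} = \frac{1}{\left(\left(c + z\right) + c\right) - 454} = \frac{1}{\left(z + 2 c\right) - 454} = \frac{1}{-454 + z + 2 c}$)
$\left(D{\left(A,509 \right)} + 122940\right) \left(223632 + 170239\right) = \left(\frac{1}{-454 - 583 + 2 \cdot 509} + 122940\right) \left(223632 + 170239\right) = \left(\frac{1}{-454 - 583 + 1018} + 122940\right) 393871 = \left(\frac{1}{-19} + 122940\right) 393871 = \left(- \frac{1}{19} + 122940\right) 393871 = \frac{2335859}{19} \cdot 393871 = \frac{920027120189}{19}$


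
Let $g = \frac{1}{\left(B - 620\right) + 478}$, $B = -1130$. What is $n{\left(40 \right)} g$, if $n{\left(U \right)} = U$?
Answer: $- \frac{5}{159} \approx -0.031447$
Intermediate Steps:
$g = - \frac{1}{1272}$ ($g = \frac{1}{\left(-1130 - 620\right) + 478} = \frac{1}{-1750 + 478} = \frac{1}{-1272} = - \frac{1}{1272} \approx -0.00078616$)
$n{\left(40 \right)} g = 40 \left(- \frac{1}{1272}\right) = - \frac{5}{159}$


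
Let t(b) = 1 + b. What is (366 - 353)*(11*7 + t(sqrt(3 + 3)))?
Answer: 1014 + 13*sqrt(6) ≈ 1045.8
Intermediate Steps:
(366 - 353)*(11*7 + t(sqrt(3 + 3))) = (366 - 353)*(11*7 + (1 + sqrt(3 + 3))) = 13*(77 + (1 + sqrt(6))) = 13*(78 + sqrt(6)) = 1014 + 13*sqrt(6)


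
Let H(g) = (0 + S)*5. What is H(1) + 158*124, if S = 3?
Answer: 19607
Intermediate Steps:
H(g) = 15 (H(g) = (0 + 3)*5 = 3*5 = 15)
H(1) + 158*124 = 15 + 158*124 = 15 + 19592 = 19607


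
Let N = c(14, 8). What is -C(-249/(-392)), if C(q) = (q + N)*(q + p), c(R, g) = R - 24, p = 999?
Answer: 1438507047/153664 ≈ 9361.4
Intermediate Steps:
c(R, g) = -24 + R
N = -10 (N = -24 + 14 = -10)
C(q) = (-10 + q)*(999 + q) (C(q) = (q - 10)*(q + 999) = (-10 + q)*(999 + q))
-C(-249/(-392)) = -(-9990 + (-249/(-392))² + 989*(-249/(-392))) = -(-9990 + (-249*(-1/392))² + 989*(-249*(-1/392))) = -(-9990 + (249/392)² + 989*(249/392)) = -(-9990 + 62001/153664 + 246261/392) = -1*(-1438507047/153664) = 1438507047/153664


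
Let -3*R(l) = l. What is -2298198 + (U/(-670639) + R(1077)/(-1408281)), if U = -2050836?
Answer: -2170525987604438365/944448161559 ≈ -2.2982e+6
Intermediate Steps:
R(l) = -l/3
-2298198 + (U/(-670639) + R(1077)/(-1408281)) = -2298198 + (-2050836/(-670639) - ⅓*1077/(-1408281)) = -2298198 + (-2050836*(-1/670639) - 359*(-1/1408281)) = -2298198 + (2050836/670639 + 359/1408281) = -2298198 + 2888394132317/944448161559 = -2170525987604438365/944448161559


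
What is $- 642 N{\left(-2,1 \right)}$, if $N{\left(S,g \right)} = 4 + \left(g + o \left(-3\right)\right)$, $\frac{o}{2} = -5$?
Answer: $-22470$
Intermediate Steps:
$o = -10$ ($o = 2 \left(-5\right) = -10$)
$N{\left(S,g \right)} = 34 + g$ ($N{\left(S,g \right)} = 4 + \left(g - -30\right) = 4 + \left(g + 30\right) = 4 + \left(30 + g\right) = 34 + g$)
$- 642 N{\left(-2,1 \right)} = - 642 \left(34 + 1\right) = \left(-642\right) 35 = -22470$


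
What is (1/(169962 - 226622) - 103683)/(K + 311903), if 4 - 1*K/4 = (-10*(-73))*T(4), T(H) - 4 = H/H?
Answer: -5874678781/16846094540 ≈ -0.34873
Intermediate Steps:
T(H) = 5 (T(H) = 4 + H/H = 4 + 1 = 5)
K = -14584 (K = 16 - 4*(-10*(-73))*5 = 16 - 2920*5 = 16 - 4*3650 = 16 - 14600 = -14584)
(1/(169962 - 226622) - 103683)/(K + 311903) = (1/(169962 - 226622) - 103683)/(-14584 + 311903) = (1/(-56660) - 103683)/297319 = (-1/56660 - 103683)*(1/297319) = -5874678781/56660*1/297319 = -5874678781/16846094540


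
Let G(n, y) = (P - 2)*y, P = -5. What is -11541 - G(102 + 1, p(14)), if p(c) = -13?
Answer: -11632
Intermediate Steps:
G(n, y) = -7*y (G(n, y) = (-5 - 2)*y = -7*y)
-11541 - G(102 + 1, p(14)) = -11541 - (-7)*(-13) = -11541 - 1*91 = -11541 - 91 = -11632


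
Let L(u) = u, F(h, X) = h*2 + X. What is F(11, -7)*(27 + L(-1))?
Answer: 390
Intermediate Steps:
F(h, X) = X + 2*h (F(h, X) = 2*h + X = X + 2*h)
F(11, -7)*(27 + L(-1)) = (-7 + 2*11)*(27 - 1) = (-7 + 22)*26 = 15*26 = 390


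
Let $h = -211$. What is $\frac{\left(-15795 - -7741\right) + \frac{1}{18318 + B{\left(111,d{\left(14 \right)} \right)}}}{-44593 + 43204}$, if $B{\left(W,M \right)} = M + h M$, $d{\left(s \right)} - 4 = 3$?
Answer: $\frac{135693791}{23401872} \approx 5.7984$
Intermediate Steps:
$d{\left(s \right)} = 7$ ($d{\left(s \right)} = 4 + 3 = 7$)
$B{\left(W,M \right)} = - 210 M$ ($B{\left(W,M \right)} = M - 211 M = - 210 M$)
$\frac{\left(-15795 - -7741\right) + \frac{1}{18318 + B{\left(111,d{\left(14 \right)} \right)}}}{-44593 + 43204} = \frac{\left(-15795 - -7741\right) + \frac{1}{18318 - 1470}}{-44593 + 43204} = \frac{\left(-15795 + 7741\right) + \frac{1}{18318 - 1470}}{-1389} = \left(-8054 + \frac{1}{16848}\right) \left(- \frac{1}{1389}\right) = \left(- \frac{135693791}{16848}\right) \left(- \frac{1}{1389}\right) = \frac{135693791}{23401872}$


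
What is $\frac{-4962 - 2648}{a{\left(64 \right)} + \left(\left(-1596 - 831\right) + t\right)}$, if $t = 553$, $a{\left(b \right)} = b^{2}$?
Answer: $- \frac{3805}{1111} \approx -3.4248$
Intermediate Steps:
$\frac{-4962 - 2648}{a{\left(64 \right)} + \left(\left(-1596 - 831\right) + t\right)} = \frac{-4962 - 2648}{64^{2} + \left(\left(-1596 - 831\right) + 553\right)} = - \frac{7610}{4096 + \left(-2427 + 553\right)} = - \frac{7610}{4096 - 1874} = - \frac{7610}{2222} = \left(-7610\right) \frac{1}{2222} = - \frac{3805}{1111}$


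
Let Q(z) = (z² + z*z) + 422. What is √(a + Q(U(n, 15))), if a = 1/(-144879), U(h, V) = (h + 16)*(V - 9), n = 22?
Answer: √2191138233129111/144879 ≈ 323.09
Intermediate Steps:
U(h, V) = (-9 + V)*(16 + h) (U(h, V) = (16 + h)*(-9 + V) = (-9 + V)*(16 + h))
Q(z) = 422 + 2*z² (Q(z) = (z² + z²) + 422 = 2*z² + 422 = 422 + 2*z²)
a = -1/144879 ≈ -6.9023e-6
√(a + Q(U(n, 15))) = √(-1/144879 + (422 + 2*(-144 - 9*22 + 16*15 + 15*22)²)) = √(-1/144879 + (422 + 2*(-144 - 198 + 240 + 330)²)) = √(-1/144879 + (422 + 2*228²)) = √(-1/144879 + (422 + 2*51984)) = √(-1/144879 + (422 + 103968)) = √(-1/144879 + 104390) = √(15123918809/144879) = √2191138233129111/144879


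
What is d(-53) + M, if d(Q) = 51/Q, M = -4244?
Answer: -224983/53 ≈ -4245.0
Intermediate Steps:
d(-53) + M = 51/(-53) - 4244 = 51*(-1/53) - 4244 = -51/53 - 4244 = -224983/53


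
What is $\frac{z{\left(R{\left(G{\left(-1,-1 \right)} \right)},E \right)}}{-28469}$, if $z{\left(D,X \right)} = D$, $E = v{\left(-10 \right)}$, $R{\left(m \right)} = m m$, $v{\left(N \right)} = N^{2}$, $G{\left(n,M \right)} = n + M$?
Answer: $- \frac{4}{28469} \approx -0.0001405$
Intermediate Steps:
$G{\left(n,M \right)} = M + n$
$R{\left(m \right)} = m^{2}$
$E = 100$ ($E = \left(-10\right)^{2} = 100$)
$\frac{z{\left(R{\left(G{\left(-1,-1 \right)} \right)},E \right)}}{-28469} = \frac{\left(-1 - 1\right)^{2}}{-28469} = \left(-2\right)^{2} \left(- \frac{1}{28469}\right) = 4 \left(- \frac{1}{28469}\right) = - \frac{4}{28469}$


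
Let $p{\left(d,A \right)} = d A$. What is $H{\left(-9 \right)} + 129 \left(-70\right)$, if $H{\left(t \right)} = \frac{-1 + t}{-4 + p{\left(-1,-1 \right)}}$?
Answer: $- \frac{27080}{3} \approx -9026.7$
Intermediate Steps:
$p{\left(d,A \right)} = A d$
$H{\left(t \right)} = \frac{1}{3} - \frac{t}{3}$ ($H{\left(t \right)} = \frac{-1 + t}{-4 - -1} = \frac{-1 + t}{-4 + 1} = \frac{-1 + t}{-3} = \left(-1 + t\right) \left(- \frac{1}{3}\right) = \frac{1}{3} - \frac{t}{3}$)
$H{\left(-9 \right)} + 129 \left(-70\right) = \left(\frac{1}{3} - -3\right) + 129 \left(-70\right) = \left(\frac{1}{3} + 3\right) - 9030 = \frac{10}{3} - 9030 = - \frac{27080}{3}$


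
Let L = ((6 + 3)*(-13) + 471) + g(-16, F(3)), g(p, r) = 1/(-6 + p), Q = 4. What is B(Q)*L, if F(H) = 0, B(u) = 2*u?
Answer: 31148/11 ≈ 2831.6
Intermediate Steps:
L = 7787/22 (L = ((6 + 3)*(-13) + 471) + 1/(-6 - 16) = (9*(-13) + 471) + 1/(-22) = (-117 + 471) - 1/22 = 354 - 1/22 = 7787/22 ≈ 353.95)
B(Q)*L = (2*4)*(7787/22) = 8*(7787/22) = 31148/11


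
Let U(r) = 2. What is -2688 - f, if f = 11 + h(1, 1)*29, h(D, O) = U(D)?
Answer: -2757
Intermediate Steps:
h(D, O) = 2
f = 69 (f = 11 + 2*29 = 11 + 58 = 69)
-2688 - f = -2688 - 1*69 = -2688 - 69 = -2757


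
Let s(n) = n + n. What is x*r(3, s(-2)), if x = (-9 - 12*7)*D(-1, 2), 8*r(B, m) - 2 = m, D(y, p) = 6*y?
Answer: -279/2 ≈ -139.50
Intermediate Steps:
s(n) = 2*n
r(B, m) = ¼ + m/8
x = 558 (x = (-9 - 12*7)*(6*(-1)) = (-9 - 84)*(-6) = -93*(-6) = 558)
x*r(3, s(-2)) = 558*(¼ + (2*(-2))/8) = 558*(¼ + (⅛)*(-4)) = 558*(¼ - ½) = 558*(-¼) = -279/2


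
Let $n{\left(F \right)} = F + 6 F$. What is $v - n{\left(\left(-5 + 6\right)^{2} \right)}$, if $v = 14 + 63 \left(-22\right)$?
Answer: $-1379$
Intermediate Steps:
$n{\left(F \right)} = 7 F$
$v = -1372$ ($v = 14 - 1386 = -1372$)
$v - n{\left(\left(-5 + 6\right)^{2} \right)} = -1372 - 7 \left(-5 + 6\right)^{2} = -1372 - 7 \cdot 1^{2} = -1372 - 7 \cdot 1 = -1372 - 7 = -1379$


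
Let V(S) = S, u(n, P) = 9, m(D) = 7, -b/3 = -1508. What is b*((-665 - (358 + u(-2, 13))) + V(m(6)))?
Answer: -4637100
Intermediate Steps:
b = 4524 (b = -3*(-1508) = 4524)
b*((-665 - (358 + u(-2, 13))) + V(m(6))) = 4524*((-665 - (358 + 9)) + 7) = 4524*((-665 - 1*367) + 7) = 4524*((-665 - 367) + 7) = 4524*(-1032 + 7) = 4524*(-1025) = -4637100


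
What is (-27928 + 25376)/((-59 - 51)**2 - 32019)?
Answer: 2552/19919 ≈ 0.12812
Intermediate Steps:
(-27928 + 25376)/((-59 - 51)**2 - 32019) = -2552/((-110)**2 - 32019) = -2552/(12100 - 32019) = -2552/(-19919) = -2552*(-1/19919) = 2552/19919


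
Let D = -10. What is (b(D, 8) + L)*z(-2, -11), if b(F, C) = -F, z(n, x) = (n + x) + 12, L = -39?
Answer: 29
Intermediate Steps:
z(n, x) = 12 + n + x
(b(D, 8) + L)*z(-2, -11) = (-1*(-10) - 39)*(12 - 2 - 11) = (10 - 39)*(-1) = -29*(-1) = 29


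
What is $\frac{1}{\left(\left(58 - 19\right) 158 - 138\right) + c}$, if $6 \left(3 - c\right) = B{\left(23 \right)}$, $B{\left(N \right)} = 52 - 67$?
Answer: $\frac{2}{12059} \approx 0.00016585$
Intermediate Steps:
$B{\left(N \right)} = -15$ ($B{\left(N \right)} = 52 - 67 = -15$)
$c = \frac{11}{2}$ ($c = 3 - - \frac{5}{2} = 3 + \frac{5}{2} = \frac{11}{2} \approx 5.5$)
$\frac{1}{\left(\left(58 - 19\right) 158 - 138\right) + c} = \frac{1}{\left(\left(58 - 19\right) 158 - 138\right) + \frac{11}{2}} = \frac{1}{\left(39 \cdot 158 - 138\right) + \frac{11}{2}} = \frac{1}{\left(6162 - 138\right) + \frac{11}{2}} = \frac{1}{6024 + \frac{11}{2}} = \frac{1}{\frac{12059}{2}} = \frac{2}{12059}$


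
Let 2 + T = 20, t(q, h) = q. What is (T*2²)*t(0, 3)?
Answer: 0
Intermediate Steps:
T = 18 (T = -2 + 20 = 18)
(T*2²)*t(0, 3) = (18*2²)*0 = (18*4)*0 = 72*0 = 0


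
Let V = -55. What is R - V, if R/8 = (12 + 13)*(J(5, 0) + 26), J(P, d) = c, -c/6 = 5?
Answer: -745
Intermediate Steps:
c = -30 (c = -6*5 = -30)
J(P, d) = -30
R = -800 (R = 8*((12 + 13)*(-30 + 26)) = 8*(25*(-4)) = 8*(-100) = -800)
R - V = -800 - 1*(-55) = -800 + 55 = -745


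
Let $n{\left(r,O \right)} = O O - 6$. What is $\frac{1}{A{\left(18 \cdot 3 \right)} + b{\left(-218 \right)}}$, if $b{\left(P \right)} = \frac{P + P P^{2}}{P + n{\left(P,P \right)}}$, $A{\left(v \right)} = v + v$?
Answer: $- \frac{946}{105041} \approx -0.009006$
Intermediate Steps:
$A{\left(v \right)} = 2 v$
$n{\left(r,O \right)} = -6 + O^{2}$ ($n{\left(r,O \right)} = O^{2} - 6 = -6 + O^{2}$)
$b{\left(P \right)} = \frac{P + P^{3}}{-6 + P + P^{2}}$ ($b{\left(P \right)} = \frac{P + P P^{2}}{P + \left(-6 + P^{2}\right)} = \frac{P + P^{3}}{-6 + P + P^{2}}$)
$\frac{1}{A{\left(18 \cdot 3 \right)} + b{\left(-218 \right)}} = \frac{1}{2 \cdot 18 \cdot 3 + \frac{-218 + \left(-218\right)^{3}}{-6 - 218 + \left(-218\right)^{2}}} = \frac{1}{2 \cdot 54 + \frac{-218 - 10360232}{-6 - 218 + 47524}} = \frac{1}{108 + \frac{1}{47300} \left(-10360450\right)} = \frac{1}{108 - \frac{207209}{946}} = \frac{1}{- \frac{105041}{946}} = - \frac{946}{105041}$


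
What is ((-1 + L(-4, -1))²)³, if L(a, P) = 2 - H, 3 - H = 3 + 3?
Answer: 4096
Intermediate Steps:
H = -3 (H = 3 - (3 + 3) = 3 - 1*6 = 3 - 6 = -3)
L(a, P) = 5 (L(a, P) = 2 - 1*(-3) = 2 + 3 = 5)
((-1 + L(-4, -1))²)³ = ((-1 + 5)²)³ = (4²)³ = 16³ = 4096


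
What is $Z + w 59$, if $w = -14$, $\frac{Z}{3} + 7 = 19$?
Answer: $-790$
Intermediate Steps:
$Z = 36$ ($Z = -21 + 3 \cdot 19 = -21 + 57 = 36$)
$Z + w 59 = 36 - 826 = -790$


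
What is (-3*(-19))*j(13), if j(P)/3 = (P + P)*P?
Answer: 57798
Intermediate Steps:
j(P) = 6*P² (j(P) = 3*((P + P)*P) = 3*((2*P)*P) = 3*(2*P²) = 6*P²)
(-3*(-19))*j(13) = (-3*(-19))*(6*13²) = 57*(6*169) = 57*1014 = 57798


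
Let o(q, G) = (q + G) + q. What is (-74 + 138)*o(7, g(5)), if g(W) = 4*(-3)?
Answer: 128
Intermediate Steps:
g(W) = -12
o(q, G) = G + 2*q (o(q, G) = (G + q) + q = G + 2*q)
(-74 + 138)*o(7, g(5)) = (-74 + 138)*(-12 + 2*7) = 64*(-12 + 14) = 64*2 = 128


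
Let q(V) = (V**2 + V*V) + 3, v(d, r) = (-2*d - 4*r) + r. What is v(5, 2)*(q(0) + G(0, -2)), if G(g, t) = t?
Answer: -16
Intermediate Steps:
v(d, r) = -3*r - 2*d (v(d, r) = (-4*r - 2*d) + r = -3*r - 2*d)
q(V) = 3 + 2*V**2 (q(V) = (V**2 + V**2) + 3 = 2*V**2 + 3 = 3 + 2*V**2)
v(5, 2)*(q(0) + G(0, -2)) = (-3*2 - 2*5)*((3 + 2*0**2) - 2) = (-6 - 10)*((3 + 2*0) - 2) = -16*((3 + 0) - 2) = -16*(3 - 2) = -16*1 = -16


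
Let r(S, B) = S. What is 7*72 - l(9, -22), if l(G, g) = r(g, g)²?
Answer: 20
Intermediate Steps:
l(G, g) = g²
7*72 - l(9, -22) = 7*72 - 1*(-22)² = 504 - 1*484 = 504 - 484 = 20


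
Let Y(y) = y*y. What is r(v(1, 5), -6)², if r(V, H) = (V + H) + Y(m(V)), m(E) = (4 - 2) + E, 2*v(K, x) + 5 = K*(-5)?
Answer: 4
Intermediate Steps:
v(K, x) = -5/2 - 5*K/2 (v(K, x) = -5/2 + (K*(-5))/2 = -5/2 + (-5*K)/2 = -5/2 - 5*K/2)
m(E) = 2 + E
Y(y) = y²
r(V, H) = H + V + (2 + V)² (r(V, H) = (V + H) + (2 + V)² = (H + V) + (2 + V)² = H + V + (2 + V)²)
r(v(1, 5), -6)² = (-6 + (-5/2 - 5/2*1) + (2 + (-5/2 - 5/2*1))²)² = (-6 + (-5/2 - 5/2) + (2 + (-5/2 - 5/2))²)² = (-6 - 5 + (2 - 5)²)² = (-6 - 5 + (-3)²)² = (-6 - 5 + 9)² = (-2)² = 4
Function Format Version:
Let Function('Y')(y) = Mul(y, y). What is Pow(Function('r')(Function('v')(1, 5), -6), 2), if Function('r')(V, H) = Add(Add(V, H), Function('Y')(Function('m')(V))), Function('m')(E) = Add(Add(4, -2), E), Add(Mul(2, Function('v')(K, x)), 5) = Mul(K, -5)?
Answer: 4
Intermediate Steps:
Function('v')(K, x) = Add(Rational(-5, 2), Mul(Rational(-5, 2), K)) (Function('v')(K, x) = Add(Rational(-5, 2), Mul(Rational(1, 2), Mul(K, -5))) = Add(Rational(-5, 2), Mul(Rational(1, 2), Mul(-5, K))) = Add(Rational(-5, 2), Mul(Rational(-5, 2), K)))
Function('m')(E) = Add(2, E)
Function('Y')(y) = Pow(y, 2)
Function('r')(V, H) = Add(H, V, Pow(Add(2, V), 2)) (Function('r')(V, H) = Add(Add(V, H), Pow(Add(2, V), 2)) = Add(Add(H, V), Pow(Add(2, V), 2)) = Add(H, V, Pow(Add(2, V), 2)))
Pow(Function('r')(Function('v')(1, 5), -6), 2) = Pow(Add(-6, Add(Rational(-5, 2), Mul(Rational(-5, 2), 1)), Pow(Add(2, Add(Rational(-5, 2), Mul(Rational(-5, 2), 1))), 2)), 2) = Pow(Add(-6, Add(Rational(-5, 2), Rational(-5, 2)), Pow(Add(2, Add(Rational(-5, 2), Rational(-5, 2))), 2)), 2) = Pow(Add(-6, -5, Pow(Add(2, -5), 2)), 2) = Pow(Add(-6, -5, Pow(-3, 2)), 2) = Pow(Add(-6, -5, 9), 2) = Pow(-2, 2) = 4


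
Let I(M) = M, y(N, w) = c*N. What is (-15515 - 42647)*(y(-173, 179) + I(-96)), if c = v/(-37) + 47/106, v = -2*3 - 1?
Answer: 23431288725/1961 ≈ 1.1949e+7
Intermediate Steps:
v = -7 (v = -6 - 1 = -7)
c = 2481/3922 (c = -7/(-37) + 47/106 = -7*(-1/37) + 47*(1/106) = 7/37 + 47/106 = 2481/3922 ≈ 0.63259)
y(N, w) = 2481*N/3922
(-15515 - 42647)*(y(-173, 179) + I(-96)) = (-15515 - 42647)*((2481/3922)*(-173) - 96) = -58162*(-429213/3922 - 96) = -58162*(-805725/3922) = 23431288725/1961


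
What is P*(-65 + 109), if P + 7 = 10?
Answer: 132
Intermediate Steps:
P = 3 (P = -7 + 10 = 3)
P*(-65 + 109) = 3*(-65 + 109) = 3*44 = 132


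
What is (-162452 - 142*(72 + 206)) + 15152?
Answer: -186776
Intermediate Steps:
(-162452 - 142*(72 + 206)) + 15152 = (-162452 - 142*278) + 15152 = (-162452 - 39476) + 15152 = -201928 + 15152 = -186776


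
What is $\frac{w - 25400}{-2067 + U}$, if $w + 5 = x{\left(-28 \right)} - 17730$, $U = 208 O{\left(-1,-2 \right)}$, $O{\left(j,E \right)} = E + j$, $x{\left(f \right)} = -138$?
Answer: $\frac{43273}{2691} \approx 16.081$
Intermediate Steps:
$U = -624$ ($U = 208 \left(-2 - 1\right) = 208 \left(-3\right) = -624$)
$w = -17873$ ($w = -5 - 17868 = -17873$)
$\frac{w - 25400}{-2067 + U} = \frac{-17873 - 25400}{-2067 - 624} = - \frac{43273}{-2691} = \left(-43273\right) \left(- \frac{1}{2691}\right) = \frac{43273}{2691}$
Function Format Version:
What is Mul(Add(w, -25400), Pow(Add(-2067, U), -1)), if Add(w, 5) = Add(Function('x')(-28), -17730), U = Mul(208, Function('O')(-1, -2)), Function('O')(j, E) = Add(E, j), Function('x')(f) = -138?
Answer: Rational(43273, 2691) ≈ 16.081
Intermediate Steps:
U = -624 (U = Mul(208, Add(-2, -1)) = Mul(208, -3) = -624)
w = -17873 (w = Add(-5, Add(-138, -17730)) = Add(-5, -17868) = -17873)
Mul(Add(w, -25400), Pow(Add(-2067, U), -1)) = Mul(Add(-17873, -25400), Pow(Add(-2067, -624), -1)) = Mul(-43273, Pow(-2691, -1)) = Mul(-43273, Rational(-1, 2691)) = Rational(43273, 2691)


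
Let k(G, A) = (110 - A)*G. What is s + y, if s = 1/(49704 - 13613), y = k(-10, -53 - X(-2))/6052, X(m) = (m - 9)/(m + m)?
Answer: -7037033/25696792 ≈ -0.27385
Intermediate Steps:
X(m) = (-9 + m)/(2*m) (X(m) = (-9 + m)/((2*m)) = (-9 + m)*(1/(2*m)) = (-9 + m)/(2*m))
k(G, A) = G*(110 - A)
y = -195/712 (y = -10*(110 - (-53 - (-9 - 2)/(2*(-2))))/6052 = -10*(110 - (-53 - (-1)*(-11)/(2*2)))*(1/6052) = -10*(110 - (-53 - 1*11/4))*(1/6052) = -10*(110 - (-53 - 11/4))*(1/6052) = -10*(110 - 1*(-223/4))*(1/6052) = -10*(110 + 223/4)*(1/6052) = -10*663/4*(1/6052) = -3315/2*1/6052 = -195/712 ≈ -0.27388)
s = 1/36091 ≈ 2.7708e-5
s + y = 1/36091 - 195/712 = -7037033/25696792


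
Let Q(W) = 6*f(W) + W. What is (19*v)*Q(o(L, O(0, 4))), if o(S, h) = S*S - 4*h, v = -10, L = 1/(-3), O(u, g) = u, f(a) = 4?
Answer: -41230/9 ≈ -4581.1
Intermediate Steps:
L = -⅓ ≈ -0.33333
o(S, h) = S² - 4*h
Q(W) = 24 + W (Q(W) = 6*4 + W = 24 + W)
(19*v)*Q(o(L, O(0, 4))) = (19*(-10))*(24 + ((-⅓)² - 4*0)) = -190*(24 + (⅑ + 0)) = -190*(24 + ⅑) = -190*217/9 = -41230/9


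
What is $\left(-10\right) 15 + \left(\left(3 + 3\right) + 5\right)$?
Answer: $-139$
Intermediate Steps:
$\left(-10\right) 15 + \left(\left(3 + 3\right) + 5\right) = -150 + \left(6 + 5\right) = -150 + 11 = -139$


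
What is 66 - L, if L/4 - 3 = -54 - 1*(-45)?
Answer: 90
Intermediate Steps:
L = -24 (L = 12 + 4*(-54 - 1*(-45)) = 12 + 4*(-54 + 45) = 12 + 4*(-9) = 12 - 36 = -24)
66 - L = 66 - 1*(-24) = 66 + 24 = 90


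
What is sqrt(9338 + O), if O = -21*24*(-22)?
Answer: sqrt(20426) ≈ 142.92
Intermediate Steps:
O = 11088 (O = -504*(-22) = 11088)
sqrt(9338 + O) = sqrt(9338 + 11088) = sqrt(20426)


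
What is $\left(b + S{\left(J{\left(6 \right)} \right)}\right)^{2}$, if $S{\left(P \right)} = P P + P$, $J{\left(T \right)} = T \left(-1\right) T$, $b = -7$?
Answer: $1570009$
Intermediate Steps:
$J{\left(T \right)} = - T^{2}$ ($J{\left(T \right)} = - T T = - T^{2}$)
$S{\left(P \right)} = P + P^{2}$ ($S{\left(P \right)} = P^{2} + P = P + P^{2}$)
$\left(b + S{\left(J{\left(6 \right)} \right)}\right)^{2} = \left(-7 + - 6^{2} \left(1 - 6^{2}\right)\right)^{2} = \left(-7 + \left(-1\right) 36 \left(1 - 36\right)\right)^{2} = \left(-7 - 36 \left(1 - 36\right)\right)^{2} = \left(-7 - -1260\right)^{2} = \left(-7 + 1260\right)^{2} = 1253^{2} = 1570009$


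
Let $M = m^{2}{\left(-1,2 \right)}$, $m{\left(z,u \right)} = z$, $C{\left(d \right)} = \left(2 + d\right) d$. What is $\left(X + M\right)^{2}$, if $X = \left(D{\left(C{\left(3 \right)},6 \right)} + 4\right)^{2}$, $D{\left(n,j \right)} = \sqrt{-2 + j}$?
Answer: $1369$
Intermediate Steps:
$C{\left(d \right)} = d \left(2 + d\right)$
$X = 36$ ($X = \left(\sqrt{-2 + 6} + 4\right)^{2} = \left(\sqrt{4} + 4\right)^{2} = \left(2 + 4\right)^{2} = 6^{2} = 36$)
$M = 1$ ($M = \left(-1\right)^{2} = 1$)
$\left(X + M\right)^{2} = \left(36 + 1\right)^{2} = 37^{2} = 1369$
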